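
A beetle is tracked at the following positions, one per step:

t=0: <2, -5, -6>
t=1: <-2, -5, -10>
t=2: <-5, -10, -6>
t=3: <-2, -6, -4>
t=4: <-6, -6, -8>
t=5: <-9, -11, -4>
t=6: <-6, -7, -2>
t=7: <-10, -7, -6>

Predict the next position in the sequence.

The moves between consecutive positions are <-4, +0, -4>, <-3, -5, +4>, <+3, +4, +2>, <-4, +0, -4>, <-3, -5, +4>, <+3, +4, +2>, <-4, +0, -4>; they repeat the 3-cycle [<-4, +0, -4>, <-3, -5, +4>, <+3, +4, +2>].
step 8: apply <-3, -5, +4> → <-13, -12, -2>

<-13, -12, -2>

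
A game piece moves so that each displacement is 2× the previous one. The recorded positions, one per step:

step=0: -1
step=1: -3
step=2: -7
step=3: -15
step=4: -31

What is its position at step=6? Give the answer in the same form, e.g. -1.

Consecutive displacements -2, -4, -8, -16 scale by a factor of 2 each step.
step 5: -31 − 32 → -63
step 6: -63 − 64 → -127

-127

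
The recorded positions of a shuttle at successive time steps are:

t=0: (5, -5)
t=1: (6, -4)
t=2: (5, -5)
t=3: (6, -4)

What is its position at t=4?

(5, -5)

The jumps are (+1, +1), (-1, -1), (+1, +1) — a geometric progression with ratio -1.
step 4: (6, -4) + (-1, -1) → (5, -5)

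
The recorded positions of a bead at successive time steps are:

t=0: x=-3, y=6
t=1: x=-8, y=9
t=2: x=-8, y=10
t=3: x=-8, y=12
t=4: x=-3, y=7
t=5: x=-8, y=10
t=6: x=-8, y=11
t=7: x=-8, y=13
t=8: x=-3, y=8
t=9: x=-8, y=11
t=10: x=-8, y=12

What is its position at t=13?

Step-to-step displacements: (-5, +3), (+0, +1), (+0, +2), (+5, -5), (-5, +3), (+0, +1), (+0, +2), (+5, -5), (-5, +3), (+0, +1) — a repeating cycle of length 4.
step 11: apply (+0, +2) → x=-8, y=14
step 12: apply (+5, -5) → x=-3, y=9
step 13: apply (-5, +3) → x=-8, y=12

x=-8, y=12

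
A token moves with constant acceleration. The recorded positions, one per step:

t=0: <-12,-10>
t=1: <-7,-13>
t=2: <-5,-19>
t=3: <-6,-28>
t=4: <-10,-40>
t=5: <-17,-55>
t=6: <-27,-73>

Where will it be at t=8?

<-56,-118>

First differences are <+5,-3>, <+2,-6>, <-1,-9>, <-4,-12>, <-7,-15>, <-10,-18>; their common second difference is <-3,-3> (constant acceleration).
step 7: <-27,-73> + <-13,-21> → <-40,-94>
step 8: <-40,-94> + <-16,-24> → <-56,-118>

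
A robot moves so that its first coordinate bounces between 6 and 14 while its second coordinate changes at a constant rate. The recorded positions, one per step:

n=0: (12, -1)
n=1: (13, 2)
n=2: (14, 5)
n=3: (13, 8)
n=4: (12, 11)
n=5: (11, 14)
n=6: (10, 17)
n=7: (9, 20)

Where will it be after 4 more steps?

(7, 32)

The first coordinate travels 1 per step and bounces off the walls at 6 and 14.
  step 8: 9 → 8
  step 9: 8 → 7
  step 10: 7 → 6
  step 11: 6 → 7
The second coordinate changes by +3 each step: at step 11 it is 32.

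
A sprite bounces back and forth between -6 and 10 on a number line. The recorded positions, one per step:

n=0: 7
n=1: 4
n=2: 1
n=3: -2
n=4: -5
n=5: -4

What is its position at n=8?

5

The value travels 3 per step and bounces off the walls at -6 and 10.
  step 6: -4 → -1
  step 7: -1 → 2
  step 8: 2 → 5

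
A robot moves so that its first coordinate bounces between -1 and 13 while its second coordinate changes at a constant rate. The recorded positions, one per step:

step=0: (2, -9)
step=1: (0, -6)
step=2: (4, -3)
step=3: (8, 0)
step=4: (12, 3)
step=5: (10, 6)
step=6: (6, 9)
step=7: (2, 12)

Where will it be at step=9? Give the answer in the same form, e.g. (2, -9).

The first coordinate reflects between -1 and 13, moving 4 per step.
  step 8: 2 → 0
  step 9: 0 → 4
The second coordinate changes by +3 each step: at step 9 it is 18.

(4, 18)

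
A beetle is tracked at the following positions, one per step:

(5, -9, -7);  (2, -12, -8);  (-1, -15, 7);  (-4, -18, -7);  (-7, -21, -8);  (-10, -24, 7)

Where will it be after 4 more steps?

First: linear, -3 per step → -22 at step 9.
Second: linear, -3 per step → -36 at step 9.
Third: cycles through -7, -8, 7 every 3 steps. Step 9 lands at position 0 of the cycle → -7.

(-22, -36, -7)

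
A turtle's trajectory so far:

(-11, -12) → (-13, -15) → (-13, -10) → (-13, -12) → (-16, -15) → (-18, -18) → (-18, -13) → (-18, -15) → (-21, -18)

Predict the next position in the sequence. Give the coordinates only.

The moves between consecutive positions are (-2, -3), (+0, +5), (+0, -2), (-3, -3), (-2, -3), (+0, +5), (+0, -2), (-3, -3); they repeat the 4-cycle [(-2, -3), (+0, +5), (+0, -2), (-3, -3)].
step 9: apply (-2, -3) → (-23, -21)

(-23, -21)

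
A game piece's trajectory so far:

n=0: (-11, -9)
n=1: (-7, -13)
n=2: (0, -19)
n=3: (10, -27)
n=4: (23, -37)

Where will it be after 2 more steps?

Taking differences between consecutive positions: (+4, -4), (+7, -6), (+10, -8), (+13, -10). These grow by (+3, -2) each step.
step 5: (23, -37) + (+16, -12) → (39, -49)
step 6: (39, -49) + (+19, -14) → (58, -63)

(58, -63)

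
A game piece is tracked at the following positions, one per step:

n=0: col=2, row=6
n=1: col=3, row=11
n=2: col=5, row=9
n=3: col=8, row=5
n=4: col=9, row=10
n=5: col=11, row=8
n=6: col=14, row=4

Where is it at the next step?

col=15, row=9

Differencing gives (+1, +5), (+2, -2), (+3, -4), (+1, +5), (+2, -2), (+3, -4). This is the pattern (+1, +5), (+2, -2), (+3, -4) repeated.
step 7: apply (+1, +5) → col=15, row=9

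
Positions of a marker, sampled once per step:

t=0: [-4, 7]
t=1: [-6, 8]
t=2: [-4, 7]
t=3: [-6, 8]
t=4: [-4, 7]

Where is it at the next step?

Step-to-step displacements: [-2, +1], [+2, -1], [-2, +1], [+2, -1]; each is -1× the previous.
step 5: [-4, 7] + [-2, +1] → [-6, 8]

[-6, 8]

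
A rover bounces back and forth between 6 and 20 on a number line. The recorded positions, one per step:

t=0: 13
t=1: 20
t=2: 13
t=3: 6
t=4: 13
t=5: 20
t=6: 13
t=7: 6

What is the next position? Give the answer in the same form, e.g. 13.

13

The value reflects between 6 and 20, moving 7 per step.
  step 8: 6 → 13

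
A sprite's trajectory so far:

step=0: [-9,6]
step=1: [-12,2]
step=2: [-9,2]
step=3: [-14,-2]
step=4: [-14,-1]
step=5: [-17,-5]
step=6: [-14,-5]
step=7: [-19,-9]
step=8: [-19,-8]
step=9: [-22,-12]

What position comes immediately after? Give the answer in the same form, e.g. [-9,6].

[-19,-12]

Step-to-step displacements: [-3,-4], [+3,+0], [-5,-4], [+0,+1], [-3,-4], [+3,+0], [-5,-4], [+0,+1], [-3,-4] — a repeating cycle of length 4.
step 10: apply [+3,+0] → [-19,-12]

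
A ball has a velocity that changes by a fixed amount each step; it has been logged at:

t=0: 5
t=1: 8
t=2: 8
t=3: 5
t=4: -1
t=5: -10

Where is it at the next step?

Successive displacements: +3, +0, -3, -6, -9 — each changes by -3.
step 6: -10 − 12 → -22

-22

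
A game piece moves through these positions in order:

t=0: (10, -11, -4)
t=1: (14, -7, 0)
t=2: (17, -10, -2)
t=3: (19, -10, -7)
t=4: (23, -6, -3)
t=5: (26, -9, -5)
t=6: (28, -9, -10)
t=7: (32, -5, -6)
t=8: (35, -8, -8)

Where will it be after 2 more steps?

(41, -4, -9)

Differencing gives (+4, +4, +4), (+3, -3, -2), (+2, +0, -5), (+4, +4, +4), (+3, -3, -2), (+2, +0, -5), (+4, +4, +4), (+3, -3, -2). This is the pattern (+4, +4, +4), (+3, -3, -2), (+2, +0, -5) repeated.
step 9: apply (+2, +0, -5) → (37, -8, -13)
step 10: apply (+4, +4, +4) → (41, -4, -9)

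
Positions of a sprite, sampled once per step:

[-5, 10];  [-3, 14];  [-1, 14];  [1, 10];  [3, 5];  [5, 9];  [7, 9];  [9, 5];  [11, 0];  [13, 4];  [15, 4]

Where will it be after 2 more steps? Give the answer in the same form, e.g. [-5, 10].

The moves between consecutive positions are [+2, +4], [+2, +0], [+2, -4], [+2, -5], [+2, +4], [+2, +0], [+2, -4], [+2, -5], [+2, +4], [+2, +0]; they repeat the 4-cycle [[+2, +4], [+2, +0], [+2, -4], [+2, -5]].
step 11: apply [+2, -4] → [17, 0]
step 12: apply [+2, -5] → [19, -5]

[19, -5]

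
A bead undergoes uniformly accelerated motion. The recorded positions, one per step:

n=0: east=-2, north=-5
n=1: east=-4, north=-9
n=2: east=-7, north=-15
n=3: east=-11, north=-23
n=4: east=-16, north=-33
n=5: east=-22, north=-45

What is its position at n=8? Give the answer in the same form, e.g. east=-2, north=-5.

east=-46, north=-93

Taking differences between consecutive positions: (-2, -4), (-3, -6), (-4, -8), (-5, -10), (-6, -12). These grow by (-1, -2) each step.
step 6: east=-22, north=-45 + (-7, -14) → east=-29, north=-59
step 7: east=-29, north=-59 + (-8, -16) → east=-37, north=-75
step 8: east=-37, north=-75 + (-9, -18) → east=-46, north=-93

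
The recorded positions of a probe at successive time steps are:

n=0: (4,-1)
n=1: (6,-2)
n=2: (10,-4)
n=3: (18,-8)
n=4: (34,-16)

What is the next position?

(66,-32)

Consecutive displacements (+2,-1), (+4,-2), (+8,-4), (+16,-8) scale by a factor of 2 each step.
step 5: (34,-16) + (+32,-16) → (66,-32)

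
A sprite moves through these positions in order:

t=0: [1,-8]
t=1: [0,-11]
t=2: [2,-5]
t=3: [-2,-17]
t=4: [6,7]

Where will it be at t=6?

Consecutive displacements [-1,-3], [+2,+6], [-4,-12], [+8,+24] scale by a factor of -2 each step.
step 5: [6,7] + [-16,-48] → [-10,-41]
step 6: [-10,-41] + [+32,+96] → [22,55]

[22,55]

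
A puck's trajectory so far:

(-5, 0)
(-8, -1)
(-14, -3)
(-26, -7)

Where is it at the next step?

The jumps are (-3, -1), (-6, -2), (-12, -4) — a geometric progression with ratio 2.
step 4: (-26, -7) + (-24, -8) → (-50, -15)

(-50, -15)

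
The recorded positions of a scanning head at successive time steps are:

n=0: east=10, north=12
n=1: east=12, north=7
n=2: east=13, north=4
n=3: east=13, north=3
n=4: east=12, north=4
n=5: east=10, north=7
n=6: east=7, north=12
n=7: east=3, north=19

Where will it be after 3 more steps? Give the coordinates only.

east=-15, north=52

First differences are (+2, -5), (+1, -3), (+0, -1), (-1, +1), (-2, +3), (-3, +5), (-4, +7); their common second difference is (-1, +2) (constant acceleration).
step 8: east=3, north=19 + (-5, +9) → east=-2, north=28
step 9: east=-2, north=28 + (-6, +11) → east=-8, north=39
step 10: east=-8, north=39 + (-7, +13) → east=-15, north=52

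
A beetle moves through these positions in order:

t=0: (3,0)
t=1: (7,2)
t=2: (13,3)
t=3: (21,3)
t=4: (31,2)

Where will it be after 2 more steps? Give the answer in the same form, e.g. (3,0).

(57,-3)

Taking differences between consecutive positions: (+4,+2), (+6,+1), (+8,+0), (+10,-1). These grow by (+2,-1) each step.
step 5: (31,2) + (+12,-2) → (43,0)
step 6: (43,0) + (+14,-3) → (57,-3)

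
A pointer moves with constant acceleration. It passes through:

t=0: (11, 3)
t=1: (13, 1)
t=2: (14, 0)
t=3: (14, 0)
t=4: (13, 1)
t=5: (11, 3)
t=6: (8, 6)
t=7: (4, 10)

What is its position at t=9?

Taking differences between consecutive positions: (+2, -2), (+1, -1), (+0, +0), (-1, +1), (-2, +2), (-3, +3), (-4, +4). These grow by (-1, +1) each step.
step 8: (4, 10) + (-5, +5) → (-1, 15)
step 9: (-1, 15) + (-6, +6) → (-7, 21)

(-7, 21)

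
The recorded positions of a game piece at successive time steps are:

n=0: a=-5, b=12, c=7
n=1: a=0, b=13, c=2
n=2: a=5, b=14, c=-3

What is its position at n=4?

Each step adds (+5,+1,-5) to the position.
step 3: a=5, b=14, c=-3 + (+5,+1,-5) → a=10, b=15, c=-8
step 4: a=10, b=15, c=-8 + (+5,+1,-5) → a=15, b=16, c=-13

a=15, b=16, c=-13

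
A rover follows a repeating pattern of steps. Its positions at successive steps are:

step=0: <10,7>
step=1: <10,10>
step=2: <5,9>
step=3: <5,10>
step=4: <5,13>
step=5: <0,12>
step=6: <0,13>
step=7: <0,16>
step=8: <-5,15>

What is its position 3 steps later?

Differencing gives <+0,+3>, <-5,-1>, <+0,+1>, <+0,+3>, <-5,-1>, <+0,+1>, <+0,+3>, <-5,-1>. This is the pattern <+0,+3>, <-5,-1>, <+0,+1> repeated.
step 9: apply <+0,+1> → <-5,16>
step 10: apply <+0,+3> → <-5,19>
step 11: apply <-5,-1> → <-10,18>

<-10,18>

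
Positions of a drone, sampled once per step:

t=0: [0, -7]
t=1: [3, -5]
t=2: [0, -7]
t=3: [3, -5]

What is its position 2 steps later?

The jumps are [+3, +2], [-3, -2], [+3, +2] — a geometric progression with ratio -1.
step 4: [3, -5] + [-3, -2] → [0, -7]
step 5: [0, -7] + [+3, +2] → [3, -5]

[3, -5]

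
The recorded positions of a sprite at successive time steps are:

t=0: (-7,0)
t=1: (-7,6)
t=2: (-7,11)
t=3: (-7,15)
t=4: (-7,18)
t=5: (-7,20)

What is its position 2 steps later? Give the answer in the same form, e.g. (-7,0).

(-7,21)

Successive displacements: (+0,+6), (+0,+5), (+0,+4), (+0,+3), (+0,+2) — each changes by (+0,-1).
step 6: (-7,20) + (+0,+1) → (-7,21)
step 7: (-7,21) + (+0,+0) → (-7,21)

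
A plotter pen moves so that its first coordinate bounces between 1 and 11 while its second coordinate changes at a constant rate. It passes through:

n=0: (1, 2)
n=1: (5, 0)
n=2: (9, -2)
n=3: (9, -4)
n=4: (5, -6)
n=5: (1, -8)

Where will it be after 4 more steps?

The first coordinate reflects between 1 and 11, moving 4 per step.
  step 6: 1 → 5
  step 7: 5 → 9
  step 8: 9 → 9
  step 9: 9 → 5
The second coordinate changes by -2 each step: at step 9 it is -16.

(5, -16)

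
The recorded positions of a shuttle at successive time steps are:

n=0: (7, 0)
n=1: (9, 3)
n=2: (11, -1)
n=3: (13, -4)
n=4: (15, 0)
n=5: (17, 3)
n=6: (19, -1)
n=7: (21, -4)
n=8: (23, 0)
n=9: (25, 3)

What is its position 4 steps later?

First: linear, +2 per step → 33 at step 13.
Second: cycles through 0, 3, -1, -4 every 4 steps. Step 13 lands at position 1 of the cycle → 3.

(33, 3)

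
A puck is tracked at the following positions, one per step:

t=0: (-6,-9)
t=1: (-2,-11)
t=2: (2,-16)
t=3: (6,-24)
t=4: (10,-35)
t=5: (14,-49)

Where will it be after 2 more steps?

(22,-86)

Successive displacements: (+4,-2), (+4,-5), (+4,-8), (+4,-11), (+4,-14) — each changes by (+0,-3).
step 6: (14,-49) + (+4,-17) → (18,-66)
step 7: (18,-66) + (+4,-20) → (22,-86)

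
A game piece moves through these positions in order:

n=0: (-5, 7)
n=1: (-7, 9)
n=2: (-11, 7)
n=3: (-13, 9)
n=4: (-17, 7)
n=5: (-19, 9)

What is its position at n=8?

(-29, 7)

The moves between consecutive positions are (-2, +2), (-4, -2), (-2, +2), (-4, -2), (-2, +2); they repeat the 2-cycle [(-2, +2), (-4, -2)].
step 6: apply (-4, -2) → (-23, 7)
step 7: apply (-2, +2) → (-25, 9)
step 8: apply (-4, -2) → (-29, 7)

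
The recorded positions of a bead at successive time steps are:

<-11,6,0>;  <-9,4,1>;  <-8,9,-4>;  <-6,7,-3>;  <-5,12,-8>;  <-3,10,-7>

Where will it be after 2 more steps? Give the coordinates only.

The moves between consecutive positions are <+2,-2,+1>, <+1,+5,-5>, <+2,-2,+1>, <+1,+5,-5>, <+2,-2,+1>; they repeat the 2-cycle [<+2,-2,+1>, <+1,+5,-5>].
step 6: apply <+1,+5,-5> → <-2,15,-12>
step 7: apply <+2,-2,+1> → <0,13,-11>

<0,13,-11>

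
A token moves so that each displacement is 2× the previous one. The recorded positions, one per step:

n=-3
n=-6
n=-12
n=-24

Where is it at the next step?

The jumps are -3, -6, -12 — a geometric progression with ratio 2.
step 4: -24 − 24 → n=-48

n=-48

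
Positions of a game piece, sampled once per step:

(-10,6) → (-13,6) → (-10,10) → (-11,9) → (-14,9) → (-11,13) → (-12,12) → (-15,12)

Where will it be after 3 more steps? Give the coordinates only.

The moves between consecutive positions are (-3,+0), (+3,+4), (-1,-1), (-3,+0), (+3,+4), (-1,-1), (-3,+0); they repeat the 3-cycle [(-3,+0), (+3,+4), (-1,-1)].
step 8: apply (+3,+4) → (-12,16)
step 9: apply (-1,-1) → (-13,15)
step 10: apply (-3,+0) → (-16,15)

(-16,15)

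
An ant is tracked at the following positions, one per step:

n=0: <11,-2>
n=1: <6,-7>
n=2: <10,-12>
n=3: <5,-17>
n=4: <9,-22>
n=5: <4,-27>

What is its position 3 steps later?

<7,-42>

Step-to-step displacements: <-5,-5>, <+4,-5>, <-5,-5>, <+4,-5>, <-5,-5> — a repeating cycle of length 2.
step 6: apply <+4,-5> → <8,-32>
step 7: apply <-5,-5> → <3,-37>
step 8: apply <+4,-5> → <7,-42>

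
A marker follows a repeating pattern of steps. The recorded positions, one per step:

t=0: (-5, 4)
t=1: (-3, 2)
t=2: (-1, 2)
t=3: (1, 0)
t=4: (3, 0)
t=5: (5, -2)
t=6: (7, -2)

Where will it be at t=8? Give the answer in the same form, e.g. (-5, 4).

Step-to-step displacements: (+2, -2), (+2, +0), (+2, -2), (+2, +0), (+2, -2), (+2, +0) — a repeating cycle of length 2.
step 7: apply (+2, -2) → (9, -4)
step 8: apply (+2, +0) → (11, -4)

(11, -4)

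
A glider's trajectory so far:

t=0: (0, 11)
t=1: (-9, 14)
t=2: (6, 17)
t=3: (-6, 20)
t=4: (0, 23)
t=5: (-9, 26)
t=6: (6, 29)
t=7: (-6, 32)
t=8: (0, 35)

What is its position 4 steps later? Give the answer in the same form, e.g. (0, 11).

(0, 47)

The first coordinate repeats the cycle [0, -9, 6, -6] with period 4; step 12 mod 4 = 0, giving 0.
The second coordinate changes by +3 each step, so at step 12 it is 11 + 12·(3) = 47.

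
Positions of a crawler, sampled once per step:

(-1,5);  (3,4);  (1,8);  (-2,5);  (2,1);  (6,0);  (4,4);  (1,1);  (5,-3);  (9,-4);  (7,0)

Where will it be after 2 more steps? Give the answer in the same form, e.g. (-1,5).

(8,-7)

Differencing gives (+4,-1), (-2,+4), (-3,-3), (+4,-4), (+4,-1), (-2,+4), (-3,-3), (+4,-4), (+4,-1), (-2,+4). This is the pattern (+4,-1), (-2,+4), (-3,-3), (+4,-4) repeated.
step 11: apply (-3,-3) → (4,-3)
step 12: apply (+4,-4) → (8,-7)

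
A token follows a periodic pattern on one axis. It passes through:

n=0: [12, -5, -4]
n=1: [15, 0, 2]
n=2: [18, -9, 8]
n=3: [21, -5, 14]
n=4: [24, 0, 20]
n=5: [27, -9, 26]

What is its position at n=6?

[30, -5, 32]

First: linear, +3 per step → 30 at step 6.
Second: cycles through -5, 0, -9 every 3 steps. Step 6 lands at position 0 of the cycle → -5.
Third: linear, +6 per step → 32 at step 6.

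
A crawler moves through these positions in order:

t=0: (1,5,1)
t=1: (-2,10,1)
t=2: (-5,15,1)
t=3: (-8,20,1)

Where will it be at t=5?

Constant displacement of (-3,+5,+0) per step.
step 4: (-8,20,1) + (-3,+5,+0) → (-11,25,1)
step 5: (-11,25,1) + (-3,+5,+0) → (-14,30,1)

(-14,30,1)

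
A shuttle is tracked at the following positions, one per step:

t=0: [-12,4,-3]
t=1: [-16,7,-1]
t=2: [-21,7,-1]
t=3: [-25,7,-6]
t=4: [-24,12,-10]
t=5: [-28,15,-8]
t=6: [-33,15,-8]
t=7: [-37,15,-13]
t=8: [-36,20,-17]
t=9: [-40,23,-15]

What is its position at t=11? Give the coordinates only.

Step-to-step displacements: [-4,+3,+2], [-5,+0,+0], [-4,+0,-5], [+1,+5,-4], [-4,+3,+2], [-5,+0,+0], [-4,+0,-5], [+1,+5,-4], [-4,+3,+2] — a repeating cycle of length 4.
step 10: apply [-5,+0,+0] → [-45,23,-15]
step 11: apply [-4,+0,-5] → [-49,23,-20]

[-49,23,-20]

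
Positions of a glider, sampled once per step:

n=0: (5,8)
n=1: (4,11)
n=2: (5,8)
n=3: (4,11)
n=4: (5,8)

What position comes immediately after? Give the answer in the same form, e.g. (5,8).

Consecutive displacements (-1,+3), (+1,-3), (-1,+3), (+1,-3) scale by a factor of -1 each step.
step 5: (5,8) + (-1,+3) → (4,11)

(4,11)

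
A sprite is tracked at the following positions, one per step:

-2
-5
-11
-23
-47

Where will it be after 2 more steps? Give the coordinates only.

Consecutive displacements -3, -6, -12, -24 scale by a factor of 2 each step.
step 5: -47 − 48 → -95
step 6: -95 − 96 → -191

-191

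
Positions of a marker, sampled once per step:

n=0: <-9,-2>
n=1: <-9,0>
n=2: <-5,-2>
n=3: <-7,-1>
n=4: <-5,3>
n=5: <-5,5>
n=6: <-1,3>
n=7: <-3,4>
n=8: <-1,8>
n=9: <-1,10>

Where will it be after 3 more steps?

Step-to-step displacements: <+0,+2>, <+4,-2>, <-2,+1>, <+2,+4>, <+0,+2>, <+4,-2>, <-2,+1>, <+2,+4>, <+0,+2> — a repeating cycle of length 4.
step 10: apply <+4,-2> → <3,8>
step 11: apply <-2,+1> → <1,9>
step 12: apply <+2,+4> → <3,13>

<3,13>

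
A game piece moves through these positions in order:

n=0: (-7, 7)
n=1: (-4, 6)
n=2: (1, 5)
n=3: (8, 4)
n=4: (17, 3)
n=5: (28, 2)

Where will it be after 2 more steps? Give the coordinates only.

Successive displacements: (+3, -1), (+5, -1), (+7, -1), (+9, -1), (+11, -1) — each changes by (+2, +0).
step 6: (28, 2) + (+13, -1) → (41, 1)
step 7: (41, 1) + (+15, -1) → (56, 0)

(56, 0)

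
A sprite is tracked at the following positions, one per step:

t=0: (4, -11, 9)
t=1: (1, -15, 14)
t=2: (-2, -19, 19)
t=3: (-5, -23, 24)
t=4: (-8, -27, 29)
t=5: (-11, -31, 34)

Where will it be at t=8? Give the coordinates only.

(-20, -43, 49)

Each step adds (-3, -4, +5) to the position.
step 6: (-11, -31, 34) + (-3, -4, +5) → (-14, -35, 39)
step 7: (-14, -35, 39) + (-3, -4, +5) → (-17, -39, 44)
step 8: (-17, -39, 44) + (-3, -4, +5) → (-20, -43, 49)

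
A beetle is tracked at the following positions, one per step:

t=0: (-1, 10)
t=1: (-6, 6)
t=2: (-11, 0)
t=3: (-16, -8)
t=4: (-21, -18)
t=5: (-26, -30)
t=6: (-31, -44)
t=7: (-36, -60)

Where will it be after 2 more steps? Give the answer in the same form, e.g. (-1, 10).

Successive displacements: (-5, -4), (-5, -6), (-5, -8), (-5, -10), (-5, -12), (-5, -14), (-5, -16) — each changes by (+0, -2).
step 8: (-36, -60) + (-5, -18) → (-41, -78)
step 9: (-41, -78) + (-5, -20) → (-46, -98)

(-46, -98)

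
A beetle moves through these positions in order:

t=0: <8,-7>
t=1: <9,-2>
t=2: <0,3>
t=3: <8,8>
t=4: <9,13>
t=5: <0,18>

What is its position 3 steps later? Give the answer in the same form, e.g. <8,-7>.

The first coordinate repeats the cycle [8, 9, 0] with period 3; step 8 mod 3 = 2, giving 0.
The second coordinate changes by +5 each step, so at step 8 it is -7 + 8·(5) = 33.

<0,33>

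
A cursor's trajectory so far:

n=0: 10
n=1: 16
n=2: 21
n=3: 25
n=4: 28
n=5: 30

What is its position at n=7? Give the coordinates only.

31

First differences are +6, +5, +4, +3, +2; their common second difference is -1 (constant acceleration).
step 6: 30 + 1 → 31
step 7: 31 + 0 → 31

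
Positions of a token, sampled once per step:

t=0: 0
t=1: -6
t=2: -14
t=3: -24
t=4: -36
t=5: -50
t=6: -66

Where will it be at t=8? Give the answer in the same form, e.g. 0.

First differences are -6, -8, -10, -12, -14, -16; their common second difference is -2 (constant acceleration).
step 7: -66 − 18 → -84
step 8: -84 − 20 → -104

-104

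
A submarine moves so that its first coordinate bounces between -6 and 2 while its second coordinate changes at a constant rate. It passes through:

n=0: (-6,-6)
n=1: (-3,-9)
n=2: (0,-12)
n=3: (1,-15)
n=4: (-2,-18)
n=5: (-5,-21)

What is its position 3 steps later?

The first coordinate reflects between -6 and 2, moving 3 per step.
  step 6: -5 → -4
  step 7: -4 → -1
  step 8: -1 → 2
The second coordinate changes by -3 each step: at step 8 it is -30.

(2,-30)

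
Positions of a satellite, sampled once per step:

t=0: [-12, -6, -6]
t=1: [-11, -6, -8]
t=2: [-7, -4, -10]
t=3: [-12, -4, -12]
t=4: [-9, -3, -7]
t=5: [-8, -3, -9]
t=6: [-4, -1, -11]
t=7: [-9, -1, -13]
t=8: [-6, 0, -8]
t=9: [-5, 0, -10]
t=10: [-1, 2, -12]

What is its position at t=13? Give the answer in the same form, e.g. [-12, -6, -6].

Step-to-step displacements: [+1, +0, -2], [+4, +2, -2], [-5, +0, -2], [+3, +1, +5], [+1, +0, -2], [+4, +2, -2], [-5, +0, -2], [+3, +1, +5], [+1, +0, -2], [+4, +2, -2] — a repeating cycle of length 4.
step 11: apply [-5, +0, -2] → [-6, 2, -14]
step 12: apply [+3, +1, +5] → [-3, 3, -9]
step 13: apply [+1, +0, -2] → [-2, 3, -11]

[-2, 3, -11]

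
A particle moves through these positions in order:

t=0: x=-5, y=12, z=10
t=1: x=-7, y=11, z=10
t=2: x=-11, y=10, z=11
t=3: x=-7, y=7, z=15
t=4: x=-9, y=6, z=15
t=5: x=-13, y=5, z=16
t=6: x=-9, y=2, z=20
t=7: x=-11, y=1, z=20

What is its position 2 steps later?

Differencing gives (-2,-1,+0), (-4,-1,+1), (+4,-3,+4), (-2,-1,+0), (-4,-1,+1), (+4,-3,+4), (-2,-1,+0). This is the pattern (-2,-1,+0), (-4,-1,+1), (+4,-3,+4) repeated.
step 8: apply (-4,-1,+1) → x=-15, y=0, z=21
step 9: apply (+4,-3,+4) → x=-11, y=-3, z=25

x=-11, y=-3, z=25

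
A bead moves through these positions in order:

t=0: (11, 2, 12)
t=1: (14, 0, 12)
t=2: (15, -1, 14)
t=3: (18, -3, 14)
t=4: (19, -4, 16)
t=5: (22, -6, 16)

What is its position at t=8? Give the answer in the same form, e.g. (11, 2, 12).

Differencing gives (+3, -2, +0), (+1, -1, +2), (+3, -2, +0), (+1, -1, +2), (+3, -2, +0). This is the pattern (+3, -2, +0), (+1, -1, +2) repeated.
step 6: apply (+1, -1, +2) → (23, -7, 18)
step 7: apply (+3, -2, +0) → (26, -9, 18)
step 8: apply (+1, -1, +2) → (27, -10, 20)

(27, -10, 20)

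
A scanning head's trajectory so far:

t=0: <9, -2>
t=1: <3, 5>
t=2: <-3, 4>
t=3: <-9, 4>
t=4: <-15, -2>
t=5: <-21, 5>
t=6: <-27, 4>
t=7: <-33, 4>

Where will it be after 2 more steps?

<-45, 5>

First: linear, -6 per step → -45 at step 9.
Second: cycles through -2, 5, 4, 4 every 4 steps. Step 9 lands at position 1 of the cycle → 5.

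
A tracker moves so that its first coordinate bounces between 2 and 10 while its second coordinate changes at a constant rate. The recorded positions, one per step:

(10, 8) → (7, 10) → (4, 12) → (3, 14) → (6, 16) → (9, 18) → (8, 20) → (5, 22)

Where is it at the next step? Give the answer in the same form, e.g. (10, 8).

(2, 24)

The first coordinate travels 3 per step and bounces off the walls at 2 and 10.
  step 8: 5 → 2
The second coordinate changes by +2 each step: at step 8 it is 24.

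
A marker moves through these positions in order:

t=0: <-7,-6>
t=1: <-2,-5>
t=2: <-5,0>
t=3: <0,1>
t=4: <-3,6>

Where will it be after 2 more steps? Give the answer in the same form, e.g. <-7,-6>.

<-1,12>

Step-to-step displacements: <+5,+1>, <-3,+5>, <+5,+1>, <-3,+5> — a repeating cycle of length 2.
step 5: apply <+5,+1> → <2,7>
step 6: apply <-3,+5> → <-1,12>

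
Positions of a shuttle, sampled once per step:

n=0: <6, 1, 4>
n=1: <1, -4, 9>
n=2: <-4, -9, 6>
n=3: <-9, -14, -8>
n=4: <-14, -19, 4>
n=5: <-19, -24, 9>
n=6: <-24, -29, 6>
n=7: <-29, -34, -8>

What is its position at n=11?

<-49, -54, -8>

The first coordinate changes by -5 each step, so at step 11 it is 6 + 11·(-5) = -49.
The second coordinate changes by -5 each step, so at step 11 it is 1 + 11·(-5) = -54.
The third coordinate repeats the cycle [4, 9, 6, -8] with period 4; step 11 mod 4 = 3, giving -8.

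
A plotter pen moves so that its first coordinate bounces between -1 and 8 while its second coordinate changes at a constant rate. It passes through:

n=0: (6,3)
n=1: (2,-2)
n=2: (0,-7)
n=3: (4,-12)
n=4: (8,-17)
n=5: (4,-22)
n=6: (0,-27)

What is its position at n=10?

The first coordinate reflects between -1 and 8, moving 4 per step.
  step 7: 0 → 2
  step 8: 2 → 6
  step 9: 6 → 6
  step 10: 6 → 2
The second coordinate changes by -5 each step: at step 10 it is -47.

(2,-47)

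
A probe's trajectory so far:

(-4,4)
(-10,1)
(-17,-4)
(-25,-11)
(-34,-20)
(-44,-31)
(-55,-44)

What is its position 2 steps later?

Successive displacements: (-6,-3), (-7,-5), (-8,-7), (-9,-9), (-10,-11), (-11,-13) — each changes by (-1,-2).
step 7: (-55,-44) + (-12,-15) → (-67,-59)
step 8: (-67,-59) + (-13,-17) → (-80,-76)

(-80,-76)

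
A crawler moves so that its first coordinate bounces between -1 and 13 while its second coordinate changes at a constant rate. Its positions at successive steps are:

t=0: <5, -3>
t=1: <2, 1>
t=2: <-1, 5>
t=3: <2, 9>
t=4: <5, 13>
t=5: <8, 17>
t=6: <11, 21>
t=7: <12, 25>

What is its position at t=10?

<3, 37>

The first coordinate reflects between -1 and 13, moving 3 per step.
  step 8: 12 → 9
  step 9: 9 → 6
  step 10: 6 → 3
The second coordinate changes by +4 each step: at step 10 it is 37.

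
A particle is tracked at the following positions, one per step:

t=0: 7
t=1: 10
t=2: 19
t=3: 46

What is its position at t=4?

127

Consecutive displacements +3, +9, +27 scale by a factor of 3 each step.
step 4: 46 + 81 → 127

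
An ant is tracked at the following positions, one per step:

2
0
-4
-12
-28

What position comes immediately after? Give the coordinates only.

The jumps are -2, -4, -8, -16 — a geometric progression with ratio 2.
step 5: -28 − 32 → -60

-60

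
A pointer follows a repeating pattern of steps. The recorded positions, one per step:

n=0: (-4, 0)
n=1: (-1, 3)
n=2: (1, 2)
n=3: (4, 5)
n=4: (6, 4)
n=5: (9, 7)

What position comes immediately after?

(11, 6)

The moves between consecutive positions are (+3, +3), (+2, -1), (+3, +3), (+2, -1), (+3, +3); they repeat the 2-cycle [(+3, +3), (+2, -1)].
step 6: apply (+2, -1) → (11, 6)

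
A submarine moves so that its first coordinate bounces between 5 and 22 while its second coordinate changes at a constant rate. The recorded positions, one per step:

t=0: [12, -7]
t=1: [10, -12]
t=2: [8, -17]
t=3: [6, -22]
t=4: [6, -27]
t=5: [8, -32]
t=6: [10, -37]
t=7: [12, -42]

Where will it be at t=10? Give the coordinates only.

The first coordinate reflects between 5 and 22, moving 2 per step.
  step 8: 12 → 14
  step 9: 14 → 16
  step 10: 16 → 18
The second coordinate changes by -5 each step: at step 10 it is -57.

[18, -57]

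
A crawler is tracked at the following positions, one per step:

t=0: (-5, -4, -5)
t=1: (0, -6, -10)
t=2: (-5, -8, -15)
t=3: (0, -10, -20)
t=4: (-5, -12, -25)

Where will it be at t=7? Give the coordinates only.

First: cycles through -5, 0 every 2 steps. Step 7 lands at position 1 of the cycle → 0.
Second: linear, -2 per step → -18 at step 7.
Third: linear, -5 per step → -40 at step 7.

(0, -18, -40)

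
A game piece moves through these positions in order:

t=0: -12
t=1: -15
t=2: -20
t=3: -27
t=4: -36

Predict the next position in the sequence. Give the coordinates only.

Successive displacements: -3, -5, -7, -9 — each changes by -2.
step 5: -36 − 11 → -47

-47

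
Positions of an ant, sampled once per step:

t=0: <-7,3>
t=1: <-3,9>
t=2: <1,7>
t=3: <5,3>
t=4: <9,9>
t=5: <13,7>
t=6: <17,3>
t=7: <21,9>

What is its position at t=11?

First: linear, +4 per step → 37 at step 11.
Second: cycles through 3, 9, 7 every 3 steps. Step 11 lands at position 2 of the cycle → 7.

<37,7>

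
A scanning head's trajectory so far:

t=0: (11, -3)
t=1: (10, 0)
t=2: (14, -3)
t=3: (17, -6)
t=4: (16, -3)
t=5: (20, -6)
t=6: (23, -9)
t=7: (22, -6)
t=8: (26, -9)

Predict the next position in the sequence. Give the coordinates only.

The moves between consecutive positions are (-1, +3), (+4, -3), (+3, -3), (-1, +3), (+4, -3), (+3, -3), (-1, +3), (+4, -3); they repeat the 3-cycle [(-1, +3), (+4, -3), (+3, -3)].
step 9: apply (+3, -3) → (29, -12)

(29, -12)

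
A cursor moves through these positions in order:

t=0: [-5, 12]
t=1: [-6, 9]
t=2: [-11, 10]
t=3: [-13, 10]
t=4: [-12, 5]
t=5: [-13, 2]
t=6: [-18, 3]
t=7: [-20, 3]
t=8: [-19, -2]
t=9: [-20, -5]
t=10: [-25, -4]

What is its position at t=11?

The moves between consecutive positions are [-1, -3], [-5, +1], [-2, +0], [+1, -5], [-1, -3], [-5, +1], [-2, +0], [+1, -5], [-1, -3], [-5, +1]; they repeat the 4-cycle [[-1, -3], [-5, +1], [-2, +0], [+1, -5]].
step 11: apply [-2, +0] → [-27, -4]

[-27, -4]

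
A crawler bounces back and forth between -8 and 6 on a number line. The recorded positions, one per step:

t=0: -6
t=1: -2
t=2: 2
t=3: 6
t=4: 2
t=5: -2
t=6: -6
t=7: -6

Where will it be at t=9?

The value reflects between -8 and 6, moving 4 per step.
  step 8: -6 → -2
  step 9: -2 → 2

2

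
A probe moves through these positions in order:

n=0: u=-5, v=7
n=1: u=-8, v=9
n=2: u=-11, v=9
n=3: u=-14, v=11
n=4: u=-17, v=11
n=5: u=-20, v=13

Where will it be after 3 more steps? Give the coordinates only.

u=-29, v=15

Step-to-step displacements: (-3, +2), (-3, +0), (-3, +2), (-3, +0), (-3, +2) — a repeating cycle of length 2.
step 6: apply (-3, +0) → u=-23, v=13
step 7: apply (-3, +2) → u=-26, v=15
step 8: apply (-3, +0) → u=-29, v=15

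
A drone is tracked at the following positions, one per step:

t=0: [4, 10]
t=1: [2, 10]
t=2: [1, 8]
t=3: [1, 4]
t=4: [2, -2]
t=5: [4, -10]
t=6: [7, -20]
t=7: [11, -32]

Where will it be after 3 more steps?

[29, -80]

Taking differences between consecutive positions: [-2, +0], [-1, -2], [+0, -4], [+1, -6], [+2, -8], [+3, -10], [+4, -12]. These grow by [+1, -2] each step.
step 8: [11, -32] + [+5, -14] → [16, -46]
step 9: [16, -46] + [+6, -16] → [22, -62]
step 10: [22, -62] + [+7, -18] → [29, -80]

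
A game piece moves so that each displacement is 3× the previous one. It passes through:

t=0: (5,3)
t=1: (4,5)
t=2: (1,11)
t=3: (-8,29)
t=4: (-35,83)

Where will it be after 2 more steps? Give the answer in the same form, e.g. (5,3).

Step-to-step displacements: (-1,+2), (-3,+6), (-9,+18), (-27,+54); each is 3× the previous.
step 5: (-35,83) + (-81,+162) → (-116,245)
step 6: (-116,245) + (-243,+486) → (-359,731)

(-359,731)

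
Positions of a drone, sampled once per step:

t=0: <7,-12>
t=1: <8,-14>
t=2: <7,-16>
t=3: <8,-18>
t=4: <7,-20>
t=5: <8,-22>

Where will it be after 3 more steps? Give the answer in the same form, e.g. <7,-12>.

First: cycles through 7, 8 every 2 steps. Step 8 lands at position 0 of the cycle → 7.
Second: linear, -2 per step → -28 at step 8.

<7,-28>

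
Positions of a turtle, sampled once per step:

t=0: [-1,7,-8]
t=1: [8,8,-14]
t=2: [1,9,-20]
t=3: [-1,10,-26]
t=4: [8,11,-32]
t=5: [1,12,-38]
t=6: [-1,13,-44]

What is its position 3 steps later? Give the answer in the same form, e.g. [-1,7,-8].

[-1,16,-62]

First: cycles through -1, 8, 1 every 3 steps. Step 9 lands at position 0 of the cycle → -1.
Second: linear, +1 per step → 16 at step 9.
Third: linear, -6 per step → -62 at step 9.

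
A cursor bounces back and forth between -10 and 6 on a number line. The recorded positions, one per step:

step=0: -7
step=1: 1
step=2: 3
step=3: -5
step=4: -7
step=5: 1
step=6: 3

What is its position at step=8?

-7

The value travels 8 per step and bounces off the walls at -10 and 6.
  step 7: 3 → -5
  step 8: -5 → -7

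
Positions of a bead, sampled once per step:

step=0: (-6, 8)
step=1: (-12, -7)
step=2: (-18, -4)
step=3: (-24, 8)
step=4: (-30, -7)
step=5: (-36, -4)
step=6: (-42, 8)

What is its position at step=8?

First: linear, -6 per step → -54 at step 8.
Second: cycles through 8, -7, -4 every 3 steps. Step 8 lands at position 2 of the cycle → -4.

(-54, -4)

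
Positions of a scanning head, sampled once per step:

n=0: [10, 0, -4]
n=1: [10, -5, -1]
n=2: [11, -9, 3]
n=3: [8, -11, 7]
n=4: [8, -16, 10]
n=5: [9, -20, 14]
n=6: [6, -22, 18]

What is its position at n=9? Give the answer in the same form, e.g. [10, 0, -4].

The moves between consecutive positions are [+0, -5, +3], [+1, -4, +4], [-3, -2, +4], [+0, -5, +3], [+1, -4, +4], [-3, -2, +4]; they repeat the 3-cycle [[+0, -5, +3], [+1, -4, +4], [-3, -2, +4]].
step 7: apply [+0, -5, +3] → [6, -27, 21]
step 8: apply [+1, -4, +4] → [7, -31, 25]
step 9: apply [-3, -2, +4] → [4, -33, 29]

[4, -33, 29]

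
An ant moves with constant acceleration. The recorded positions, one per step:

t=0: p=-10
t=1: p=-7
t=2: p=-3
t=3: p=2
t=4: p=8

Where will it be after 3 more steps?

p=32

Successive displacements: +3, +4, +5, +6 — each changes by +1.
step 5: 8 + 7 → p=15
step 6: 15 + 8 → p=23
step 7: 23 + 9 → p=32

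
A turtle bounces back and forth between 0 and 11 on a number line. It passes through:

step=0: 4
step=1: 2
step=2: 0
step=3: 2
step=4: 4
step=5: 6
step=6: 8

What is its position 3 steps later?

8

The value reflects between 0 and 11, moving 2 per step.
  step 7: 8 → 10
  step 8: 10 → 10
  step 9: 10 → 8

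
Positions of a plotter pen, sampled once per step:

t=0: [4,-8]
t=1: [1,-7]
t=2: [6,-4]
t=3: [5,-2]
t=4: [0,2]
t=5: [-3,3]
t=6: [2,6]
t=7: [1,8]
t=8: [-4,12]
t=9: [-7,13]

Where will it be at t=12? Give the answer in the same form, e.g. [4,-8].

[-8,22]

Differencing gives [-3,+1], [+5,+3], [-1,+2], [-5,+4], [-3,+1], [+5,+3], [-1,+2], [-5,+4], [-3,+1]. This is the pattern [-3,+1], [+5,+3], [-1,+2], [-5,+4] repeated.
step 10: apply [+5,+3] → [-2,16]
step 11: apply [-1,+2] → [-3,18]
step 12: apply [-5,+4] → [-8,22]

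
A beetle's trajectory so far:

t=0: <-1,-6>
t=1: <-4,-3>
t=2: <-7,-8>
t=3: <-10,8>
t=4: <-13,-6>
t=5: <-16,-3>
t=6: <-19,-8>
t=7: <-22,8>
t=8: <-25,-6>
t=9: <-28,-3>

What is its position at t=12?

The first coordinate changes by -3 each step, so at step 12 it is -1 + 12·(-3) = -37.
The second coordinate repeats the cycle [-6, -3, -8, 8] with period 4; step 12 mod 4 = 0, giving -6.

<-37,-6>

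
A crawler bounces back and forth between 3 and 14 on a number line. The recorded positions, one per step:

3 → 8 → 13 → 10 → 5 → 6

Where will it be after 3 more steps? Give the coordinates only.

The value travels 5 per step and bounces off the walls at 3 and 14.
  step 6: 6 → 11
  step 7: 11 → 12
  step 8: 12 → 7

7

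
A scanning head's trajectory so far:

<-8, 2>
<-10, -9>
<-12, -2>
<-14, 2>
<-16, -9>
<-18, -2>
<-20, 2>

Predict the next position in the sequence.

<-22, -9>

First: linear, -2 per step → -22 at step 7.
Second: cycles through 2, -9, -2 every 3 steps. Step 7 lands at position 1 of the cycle → -9.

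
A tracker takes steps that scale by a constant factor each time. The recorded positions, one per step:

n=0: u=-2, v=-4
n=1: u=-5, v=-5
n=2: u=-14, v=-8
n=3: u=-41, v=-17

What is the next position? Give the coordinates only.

Consecutive displacements (-3,-1), (-9,-3), (-27,-9) scale by a factor of 3 each step.
step 4: u=-41, v=-17 + (-81,-27) → u=-122, v=-44

u=-122, v=-44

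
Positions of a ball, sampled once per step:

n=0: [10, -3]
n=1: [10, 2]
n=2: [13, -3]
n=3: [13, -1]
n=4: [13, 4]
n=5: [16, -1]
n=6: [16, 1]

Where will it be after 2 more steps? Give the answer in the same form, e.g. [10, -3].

Step-to-step displacements: [+0, +5], [+3, -5], [+0, +2], [+0, +5], [+3, -5], [+0, +2] — a repeating cycle of length 3.
step 7: apply [+0, +5] → [16, 6]
step 8: apply [+3, -5] → [19, 1]

[19, 1]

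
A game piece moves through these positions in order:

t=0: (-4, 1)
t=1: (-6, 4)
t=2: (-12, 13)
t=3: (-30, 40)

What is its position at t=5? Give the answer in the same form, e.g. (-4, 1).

The jumps are (-2, +3), (-6, +9), (-18, +27) — a geometric progression with ratio 3.
step 4: (-30, 40) + (-54, +81) → (-84, 121)
step 5: (-84, 121) + (-162, +243) → (-246, 364)

(-246, 364)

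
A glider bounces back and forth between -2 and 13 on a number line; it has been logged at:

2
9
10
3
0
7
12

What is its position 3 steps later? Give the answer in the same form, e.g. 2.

5

The value travels 7 per step and bounces off the walls at -2 and 13.
  step 7: 12 → 5
  step 8: 5 → -2
  step 9: -2 → 5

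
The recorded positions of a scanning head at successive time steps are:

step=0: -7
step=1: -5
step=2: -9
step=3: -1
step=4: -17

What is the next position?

15

Consecutive displacements +2, -4, +8, -16 scale by a factor of -2 each step.
step 5: -17 + 32 → 15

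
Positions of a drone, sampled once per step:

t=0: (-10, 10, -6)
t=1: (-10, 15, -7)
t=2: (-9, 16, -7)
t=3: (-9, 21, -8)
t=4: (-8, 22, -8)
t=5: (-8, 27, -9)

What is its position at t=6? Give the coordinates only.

Differencing gives (+0, +5, -1), (+1, +1, +0), (+0, +5, -1), (+1, +1, +0), (+0, +5, -1). This is the pattern (+0, +5, -1), (+1, +1, +0) repeated.
step 6: apply (+1, +1, +0) → (-7, 28, -9)

(-7, 28, -9)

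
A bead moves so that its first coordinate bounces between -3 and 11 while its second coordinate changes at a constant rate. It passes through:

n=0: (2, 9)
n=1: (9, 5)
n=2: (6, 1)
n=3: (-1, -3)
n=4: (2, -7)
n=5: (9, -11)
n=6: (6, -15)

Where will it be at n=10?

The first coordinate travels 7 per step and bounces off the walls at -3 and 11.
  step 7: 6 → -1
  step 8: -1 → 2
  step 9: 2 → 9
  step 10: 9 → 6
The second coordinate changes by -4 each step: at step 10 it is -31.

(6, -31)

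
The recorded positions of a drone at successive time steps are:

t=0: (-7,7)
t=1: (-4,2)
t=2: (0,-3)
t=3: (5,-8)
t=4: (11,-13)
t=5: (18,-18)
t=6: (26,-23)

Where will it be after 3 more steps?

Taking differences between consecutive positions: (+3,-5), (+4,-5), (+5,-5), (+6,-5), (+7,-5), (+8,-5). These grow by (+1,+0) each step.
step 7: (26,-23) + (+9,-5) → (35,-28)
step 8: (35,-28) + (+10,-5) → (45,-33)
step 9: (45,-33) + (+11,-5) → (56,-38)

(56,-38)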